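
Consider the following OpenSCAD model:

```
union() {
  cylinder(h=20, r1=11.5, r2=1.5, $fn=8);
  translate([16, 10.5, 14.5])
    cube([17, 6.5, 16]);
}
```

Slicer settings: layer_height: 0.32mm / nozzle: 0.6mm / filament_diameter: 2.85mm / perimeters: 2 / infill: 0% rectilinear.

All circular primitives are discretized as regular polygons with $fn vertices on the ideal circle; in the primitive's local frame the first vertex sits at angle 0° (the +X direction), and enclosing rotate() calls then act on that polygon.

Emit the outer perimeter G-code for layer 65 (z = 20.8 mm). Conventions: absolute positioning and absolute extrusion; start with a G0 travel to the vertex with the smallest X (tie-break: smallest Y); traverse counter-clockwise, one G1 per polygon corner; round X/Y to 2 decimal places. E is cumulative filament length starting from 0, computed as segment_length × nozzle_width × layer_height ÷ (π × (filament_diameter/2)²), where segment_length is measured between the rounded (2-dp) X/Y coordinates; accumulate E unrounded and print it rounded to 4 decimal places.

G0 X16.00 Y10.50 Z20.80
G1 X33.00 Y10.50 E0.5116
G1 X33.00 Y17.00 E0.7073
G1 X16.00 Y17.00 E1.2189
G1 X16.00 Y10.50 E1.4146

At z = 20.8 mm: the cone does not reach this height (z outside [0, 20]); the cube at (16, 10.5) (footprint 17×6.5) is included at this height; Combining (union): only the 17×6.5 cube at (16, 10.5) is present, so the union is just that shape — 1 connected region. The outline is a single polygon with 4 vertices. Extrusion per mm of travel: 0.6 × 0.32 / (π × 1.425²) = 0.030097. Accumulating E over each segment gives final E = 1.4146.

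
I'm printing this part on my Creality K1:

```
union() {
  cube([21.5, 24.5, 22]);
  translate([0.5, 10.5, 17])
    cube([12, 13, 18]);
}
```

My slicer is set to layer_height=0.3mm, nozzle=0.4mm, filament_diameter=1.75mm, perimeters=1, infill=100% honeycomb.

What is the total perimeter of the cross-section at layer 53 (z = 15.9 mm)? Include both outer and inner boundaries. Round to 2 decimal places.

92.00 mm

At z = 15.9 mm: the cube (footprint 21.5×24.5) is included at this height (perimeter 92.00 mm); the cube at (0.5, 10.5) does not reach this height (z outside [17, 35]); Taking the union: only the 21.5×24.5 cube is present, so the union is just that shape — boundary = 92.00 mm. Overall, the cross-section is a single solid region. Total boundary length (outer) = 92.00 mm.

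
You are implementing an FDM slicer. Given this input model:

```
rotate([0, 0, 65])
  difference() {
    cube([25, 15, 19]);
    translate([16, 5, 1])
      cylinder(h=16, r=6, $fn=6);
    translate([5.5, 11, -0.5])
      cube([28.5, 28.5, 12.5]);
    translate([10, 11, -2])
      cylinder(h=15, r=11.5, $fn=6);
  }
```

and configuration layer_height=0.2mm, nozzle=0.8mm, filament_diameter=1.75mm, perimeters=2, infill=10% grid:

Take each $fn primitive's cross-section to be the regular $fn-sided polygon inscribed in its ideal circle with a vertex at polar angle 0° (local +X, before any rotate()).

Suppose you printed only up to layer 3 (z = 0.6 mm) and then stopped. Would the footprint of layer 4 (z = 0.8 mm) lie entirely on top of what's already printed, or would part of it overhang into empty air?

entirely on top

Compare the two slices. At z = 0.6: the cube (footprint 25×15) is included at this height (area 375.00 mm²); the cylinder at (16, 5) does not reach this height (z outside [1, 17]); the cube at (5.5, 11) (footprint 28.5×28.5) is included at this height (area 812.25 mm²); the r=11.5 cylinder at (10, 11) gives a regular 6-gon of circumradius 11.5 (constant along its height) (area = (6/2)·11.500²·sin(360°/6) = 343.60 mm²); After the difference (first − rest): starting from the 25×15 cube (375.00 mm²), the 28.5×28.5 cube at (5.5, 11) partially overlaps it — only the 78.00 mm² overlap (of its 812.25 mm²) is removed, clipping the outline; the r=11.5 cylinder at (10, 11) partially overlaps it — only the 191.28 mm² overlap (of its 343.60 mm²) is removed, clipping the outline — area = 105.72 mm²; (rotated 65° about Z; rotation is an isometry so areas/perimeters/island counts are preserved). At z = 0.8: the 25×15 cube contributes its full rectangle (area 375.00 mm²); the cylinder at (16, 5) does not reach this height (z outside [1, 17]); the cube at (5.5, 11) (footprint 28.5×28.5) is included at this height (area 812.25 mm²); the cylinder at (10, 11): section is a regular 6-gon, circumradius r=11.5 (area = (6/2)·11.500²·sin(360°/6) = 343.60 mm²); After the difference (first − rest): starting from the 25×15 cube (375.00 mm²), the 28.5×28.5 cube at (5.5, 11) partially overlaps it — only the 78.00 mm² overlap (of its 812.25 mm²) is removed, clipping the outline; the r=11.5 cylinder at (10, 11) partially overlaps it — only the 191.28 mm² overlap (of its 343.60 mm²) is removed, clipping the outline — area = 105.72 mm²; (rotated 65° about Z; rotation is an isometry so areas/perimeters/island counts are preserved). Checking containment: the cross-section at z = 0.8 is a subset of the cross-section at z = 0.6.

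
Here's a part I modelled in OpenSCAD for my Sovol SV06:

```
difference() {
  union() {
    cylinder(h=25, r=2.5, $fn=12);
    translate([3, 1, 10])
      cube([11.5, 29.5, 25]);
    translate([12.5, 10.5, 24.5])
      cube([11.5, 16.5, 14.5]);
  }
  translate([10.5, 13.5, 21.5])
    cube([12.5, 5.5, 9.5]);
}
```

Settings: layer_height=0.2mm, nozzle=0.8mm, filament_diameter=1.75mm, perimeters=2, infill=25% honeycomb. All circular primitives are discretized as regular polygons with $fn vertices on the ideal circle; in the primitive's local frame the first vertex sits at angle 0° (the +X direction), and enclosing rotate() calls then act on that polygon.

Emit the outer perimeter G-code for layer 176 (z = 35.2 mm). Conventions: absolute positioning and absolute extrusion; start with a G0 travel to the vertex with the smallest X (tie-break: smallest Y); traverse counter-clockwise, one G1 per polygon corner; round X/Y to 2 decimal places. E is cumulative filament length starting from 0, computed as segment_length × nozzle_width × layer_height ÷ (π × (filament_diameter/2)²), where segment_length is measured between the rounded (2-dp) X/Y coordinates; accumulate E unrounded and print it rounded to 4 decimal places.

G0 X12.50 Y10.50 Z35.20
G1 X24.00 Y10.50 E0.7650
G1 X24.00 Y27.00 E1.8626
G1 X12.50 Y27.00 E2.6276
G1 X12.50 Y10.50 E3.7251

At z = 35.2 mm: the cylinder does not reach this height (z outside [0, 25]); the cube at (3, 1) is absent (z outside [10, 35]); the cube at (12.5, 10.5) (footprint 11.5×16.5) is included at this height; Merging all regions: only the 11.5×16.5 cube at (12.5, 10.5) is present, so the union is just that shape — 1 connected region; the cube at (10.5, 13.5) is not intersected at this z (z outside [21.5, 31]); Taking the first minus the rest: none of the subtracted shapes is present at this height, so that combined region is unchanged — 1 connected region. The outline is a single polygon with 4 vertices. Extrusion per mm of travel: 0.8 × 0.2 / (π × 0.875²) = 0.066520. Accumulating E over each segment gives final E = 3.7251.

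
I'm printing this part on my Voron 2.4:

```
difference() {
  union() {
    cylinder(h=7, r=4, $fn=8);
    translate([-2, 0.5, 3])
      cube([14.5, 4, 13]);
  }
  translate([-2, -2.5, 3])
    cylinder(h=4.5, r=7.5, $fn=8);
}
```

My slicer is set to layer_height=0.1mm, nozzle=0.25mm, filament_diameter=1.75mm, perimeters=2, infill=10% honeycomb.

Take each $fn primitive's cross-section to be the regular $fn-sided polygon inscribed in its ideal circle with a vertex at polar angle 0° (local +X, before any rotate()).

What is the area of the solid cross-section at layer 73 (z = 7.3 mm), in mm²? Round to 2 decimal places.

At z = 7.3 mm: the cylinder is not intersected at this z (z outside [0, 7]); the cube at (-2, 0.5) is present — its section is the full 14.5×4 rectangle (area 58.00 mm²); Combining (union): only the 14.5×4 cube at (-2, 0.5) is present, so the union is just that shape — area = 58.00 mm²; the r=7.5 cylinder at (-2, -2.5) contributes a regular 8-gon of circumradius 7.5 (area = (8/2)·7.500²·sin(360°/8) = 159.10 mm²); After the difference (first − rest): starting from the result so far (58.00 mm²), the r=7.5 cylinder at (-2, -2.5) partially overlaps it — only the 18.84 mm² overlap (of its 159.10 mm²) is removed, clipping the outline — area = 39.16 mm². Overall, the cross-section is a single solid region. Net area = 39.16 mm².

39.16 mm²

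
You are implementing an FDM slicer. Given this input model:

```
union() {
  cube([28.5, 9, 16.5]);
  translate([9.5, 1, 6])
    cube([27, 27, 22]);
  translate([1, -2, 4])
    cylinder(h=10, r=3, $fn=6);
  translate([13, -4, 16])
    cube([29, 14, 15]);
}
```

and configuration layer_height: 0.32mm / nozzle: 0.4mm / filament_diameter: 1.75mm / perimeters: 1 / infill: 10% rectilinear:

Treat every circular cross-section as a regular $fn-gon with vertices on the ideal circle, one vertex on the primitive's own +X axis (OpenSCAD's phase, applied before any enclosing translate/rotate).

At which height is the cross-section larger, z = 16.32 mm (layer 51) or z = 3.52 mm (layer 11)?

Layer 51 (z = 16.32): the cube (footprint 28.5×9) is included at this height (area 256.50 mm²); the cube at (9.5, 1) is present — its section is the full 27×27 rectangle (area 729.00 mm²); the cylinder at (1, -2) is not intersected at this z (z outside [4, 14]); the cube at (13, -4) (footprint 29×14) is included at this height (area 406.00 mm²); Taking the union: the regions partially overlap — summed areas 1391.50 mm² minus the doubly-counted overlap 379.00 mm² gives 1012.50 mm² — area = 1012.50 mm². So its area = 1012.50 mm². Layer 11 (z = 3.52): the cube is present — its section is the full 28.5×9 rectangle (area 256.50 mm²); the cube at (9.5, 1) does not reach this height (z outside [6, 28]); the cylinder at (1, -2) does not reach this height (z outside [4, 14]); the cube at (13, -4) does not reach this height (z outside [16, 31]); Merging all regions: only the 28.5×9 cube is present, so the union is just that shape — area = 256.50 mm². So its area = 256.50 mm². Layer 51 is larger (1012.50 vs 256.50 mm²).

layer 51 (z = 16.32 mm)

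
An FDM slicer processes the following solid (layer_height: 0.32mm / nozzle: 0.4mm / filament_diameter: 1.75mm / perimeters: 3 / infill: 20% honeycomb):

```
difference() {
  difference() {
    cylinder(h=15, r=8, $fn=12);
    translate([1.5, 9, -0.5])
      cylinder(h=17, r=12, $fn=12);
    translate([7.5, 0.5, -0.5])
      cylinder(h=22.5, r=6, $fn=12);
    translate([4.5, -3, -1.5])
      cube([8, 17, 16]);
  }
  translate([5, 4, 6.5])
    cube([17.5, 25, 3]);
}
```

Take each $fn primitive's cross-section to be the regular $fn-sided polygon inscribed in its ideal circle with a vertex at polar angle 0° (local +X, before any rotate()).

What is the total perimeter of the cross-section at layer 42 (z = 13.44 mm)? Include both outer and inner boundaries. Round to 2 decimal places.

At z = 13.44 mm: the r=8 cylinder contributes a regular 12-gon of circumradius 8 (perimeter = 2·12·8.000·sin(180°/12) = 49.69 mm); the r=12 cylinder at (1.5, 9) gives a regular 12-gon of circumradius 12 (constant along its height) (perimeter = 2·12·12.000·sin(180°/12) = 74.54 mm); the r=6 cylinder at (7.5, 0.5) contributes a regular 12-gon of circumradius 6 (perimeter = 2·12·6.000·sin(180°/12) = 37.27 mm); the cube at (4.5, -3) (footprint 8×17) is included at this height (perimeter 50.00 mm); After the difference (first − rest): starting from the r=8 cylinder, the r=12 cylinder at (1.5, 9) partially overlaps it — only the 122.00 mm² overlap (of its 432.00 mm²) is removed, clipping the outline; the r=6 cylinder at (7.5, 0.5) partially overlaps it — only the 10.28 mm² overlap (of its 108.00 mm²) is removed, clipping the outline; the 8×17 cube at (4.5, -3) misses the remaining region (no effect) — boundary = 36.72 mm; the cube at (5, 4) does not reach this height (z outside [6.5, 9.5]); After the difference (first − rest): none of the subtracted shapes is present at this height, so that combined region is unchanged — boundary = 36.72 mm. Overall, the cross-section is a single solid region. Total boundary length (outer) = 36.72 mm.

36.72 mm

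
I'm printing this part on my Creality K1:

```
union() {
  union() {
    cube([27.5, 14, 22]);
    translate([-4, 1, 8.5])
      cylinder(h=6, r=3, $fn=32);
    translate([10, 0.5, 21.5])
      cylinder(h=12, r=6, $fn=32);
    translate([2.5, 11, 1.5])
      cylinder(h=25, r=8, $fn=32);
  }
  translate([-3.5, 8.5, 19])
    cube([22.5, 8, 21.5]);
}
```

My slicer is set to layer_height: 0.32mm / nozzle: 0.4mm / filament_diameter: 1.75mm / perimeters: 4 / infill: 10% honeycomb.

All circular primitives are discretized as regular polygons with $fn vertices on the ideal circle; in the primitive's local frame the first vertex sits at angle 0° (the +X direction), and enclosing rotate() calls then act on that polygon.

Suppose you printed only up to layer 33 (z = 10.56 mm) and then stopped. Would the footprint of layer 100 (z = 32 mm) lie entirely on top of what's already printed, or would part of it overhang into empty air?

Compare the two slices. At z = 10.56: the cube is present — its section is the full 27.5×14 rectangle (area 385.00 mm²); the r=3 cylinder at (-4, 1) contributes a regular 32-gon of circumradius 3 (area = (32/2)·3.000²·sin(360°/32) = 28.09 mm²); the cylinder at (10, 0.5) is absent (z outside [21.5, 33.5]); the r=8 cylinder at (2.5, 11) gives a regular 32-gon of circumradius 8 (constant along its height) (area = (32/2)·8.000²·sin(360°/32) = 199.77 mm²); Combining (union): the regions partially overlap — summed areas 612.87 mm² minus the doubly-counted overlap 100.39 mm² gives 512.48 mm² — area = 512.48 mm²; the cube at (-3.5, 8.5) is not intersected at this z (z outside [19, 40.5]); Combining (union): only that combined region is present, so the union is just that shape — area = 512.48 mm². At z = 32: the cube does not reach this height (z outside [0, 22]); the cylinder at (-4, 1) is absent (z outside [8.5, 14.5]); the r=6 cylinder at (10, 0.5) contributes a regular 32-gon of circumradius 6 (area = (32/2)·6.000²·sin(360°/32) = 112.37 mm²); the cylinder at (2.5, 11) does not reach this height (z outside [1.5, 26.5]); Merging all regions: only the r=6 cylinder at (10, 0.5) is present, so the union is just that shape — area = 112.37 mm²; the cube at (-3.5, 8.5) (footprint 22.5×8) is included at this height (area 180.00 mm²); Merging all regions: the 2 present regions are separate (no shared area or edge), so areas and boundary lengths simply add and each stays a separate island — area = 292.37 mm². Checking containment: at z = 32 the cross-section extends beyond the z = 10.56 cross-section by about 74.76 mm².

part overhangs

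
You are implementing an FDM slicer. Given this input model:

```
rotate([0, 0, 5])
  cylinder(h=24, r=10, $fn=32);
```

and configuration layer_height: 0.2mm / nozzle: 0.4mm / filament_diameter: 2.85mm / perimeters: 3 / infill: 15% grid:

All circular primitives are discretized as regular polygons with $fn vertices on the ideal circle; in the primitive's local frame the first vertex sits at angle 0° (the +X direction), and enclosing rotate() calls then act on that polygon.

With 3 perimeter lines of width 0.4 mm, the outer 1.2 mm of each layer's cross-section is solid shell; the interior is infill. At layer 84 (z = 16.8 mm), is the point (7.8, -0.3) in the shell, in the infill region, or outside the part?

infill

At z = 16.8 mm: the cylinder: section is a regular 32-gon, circumradius r=10; (rotated 5° about Z; rotation is an isometry so areas/perimeters/island counts are preserved). Overall, the cross-section is a single solid region. Undo the 5° rotation: the query point maps to (7.744, -0.979) in the un-rotated model frame. The nearest boundary edge runs (9.81, -1.95)→(10.00, 0.00); distance from the point to it = 2.15 mm. The point is inside the cross-section and 2.15 mm from the nearest boundary — more than the 1.2 mm shell width (3 × 0.4), so it's in the infill interior.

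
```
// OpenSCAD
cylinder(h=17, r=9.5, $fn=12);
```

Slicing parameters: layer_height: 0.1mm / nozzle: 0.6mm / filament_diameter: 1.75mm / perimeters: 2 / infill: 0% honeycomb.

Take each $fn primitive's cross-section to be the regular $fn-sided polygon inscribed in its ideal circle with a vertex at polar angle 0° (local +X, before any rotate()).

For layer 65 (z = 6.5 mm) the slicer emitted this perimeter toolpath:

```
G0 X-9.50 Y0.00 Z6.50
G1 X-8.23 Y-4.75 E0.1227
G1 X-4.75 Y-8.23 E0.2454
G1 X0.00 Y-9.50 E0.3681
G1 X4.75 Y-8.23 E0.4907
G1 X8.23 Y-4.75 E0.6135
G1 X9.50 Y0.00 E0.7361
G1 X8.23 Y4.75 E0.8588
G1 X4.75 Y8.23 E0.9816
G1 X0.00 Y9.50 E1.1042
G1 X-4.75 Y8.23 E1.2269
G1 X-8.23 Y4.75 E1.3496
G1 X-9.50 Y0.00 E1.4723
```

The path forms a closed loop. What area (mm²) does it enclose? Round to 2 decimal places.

270.84 mm²

Apply the shoelace formula to the sequence of (X, Y) vertices; enclosed area = 270.84 mm².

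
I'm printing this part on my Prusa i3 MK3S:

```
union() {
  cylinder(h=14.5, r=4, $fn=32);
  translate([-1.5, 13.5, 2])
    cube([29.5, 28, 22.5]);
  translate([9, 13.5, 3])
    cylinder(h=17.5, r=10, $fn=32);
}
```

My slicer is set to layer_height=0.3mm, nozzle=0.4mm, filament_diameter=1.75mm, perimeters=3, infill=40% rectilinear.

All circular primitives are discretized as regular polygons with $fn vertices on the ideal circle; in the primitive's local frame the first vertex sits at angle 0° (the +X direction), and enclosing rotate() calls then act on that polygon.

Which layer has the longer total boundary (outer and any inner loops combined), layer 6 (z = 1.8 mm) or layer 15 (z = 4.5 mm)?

Layer 6 (z = 1.8): the r=4 cylinder gives a regular 32-gon of circumradius 4 (constant along its height) (perimeter = 2·32·4.000·sin(180°/32) = 25.09 mm); the cube at (-1.5, 13.5) is not intersected at this z (z outside [2, 24.5]); the cylinder at (9, 13.5) is not intersected at this z (z outside [3, 20.5]); Combining (union): only the r=4 cylinder is present, so the union is just that shape — boundary = 25.09 mm. So its perimeter = 25.09 mm. Layer 15 (z = 4.5): the r=4 cylinder gives a regular 32-gon of circumradius 4 (constant along its height) (perimeter = 2·32·4.000·sin(180°/32) = 25.09 mm); the cube at (-1.5, 13.5) is present — its section is the full 29.5×28 rectangle (perimeter 115.00 mm); the r=10 cylinder at (9, 13.5) gives a regular 32-gon of circumradius 10 (constant along its height) (perimeter = 2·32·10.000·sin(180°/32) = 62.73 mm); Taking the union: the regions partially overlap (shared area 156.07 mm²), so the edge portions inside another operand are dropped and the merged outline is re-measured after clipping — boundary = 151.46 mm. So its perimeter = 151.46 mm. Layer 15 is larger (151.46 vs 25.09 mm).

layer 15 (z = 4.5 mm)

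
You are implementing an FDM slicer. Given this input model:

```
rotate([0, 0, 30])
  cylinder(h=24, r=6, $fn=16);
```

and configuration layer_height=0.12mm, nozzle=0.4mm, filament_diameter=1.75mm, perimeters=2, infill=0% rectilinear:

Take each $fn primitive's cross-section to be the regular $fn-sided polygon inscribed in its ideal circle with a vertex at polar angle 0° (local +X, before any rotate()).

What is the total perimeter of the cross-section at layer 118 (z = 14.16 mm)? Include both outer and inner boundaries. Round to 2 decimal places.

At z = 14.16 mm: the r=6 cylinder contributes a regular 16-gon of circumradius 6 (perimeter = 2·16·6.000·sin(180°/16) = 37.46 mm); (rotated 30° about Z; rotation is an isometry so areas/perimeters/island counts are preserved). Overall, the cross-section is a single solid region. Total boundary length (outer) = 37.46 mm.

37.46 mm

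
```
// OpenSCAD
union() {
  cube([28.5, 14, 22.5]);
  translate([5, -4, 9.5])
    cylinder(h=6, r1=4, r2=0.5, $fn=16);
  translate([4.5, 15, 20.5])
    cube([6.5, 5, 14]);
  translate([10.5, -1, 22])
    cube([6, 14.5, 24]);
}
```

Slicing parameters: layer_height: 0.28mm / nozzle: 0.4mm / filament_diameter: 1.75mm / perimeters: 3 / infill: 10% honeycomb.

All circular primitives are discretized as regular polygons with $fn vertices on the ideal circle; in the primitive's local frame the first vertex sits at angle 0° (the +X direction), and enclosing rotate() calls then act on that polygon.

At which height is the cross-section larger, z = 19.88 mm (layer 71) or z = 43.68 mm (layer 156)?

Layer 71 (z = 19.88): the cube (footprint 28.5×14) is included at this height (area 399.00 mm²); the cone at (5, -4) is absent (z outside [9.5, 15.5]); the cube at (4.5, 15) is not intersected at this z (z outside [20.5, 34.5]); the cube at (10.5, -1) is not intersected at this z (z outside [22, 46]); Taking the union: only the 28.5×14 cube is present, so the union is just that shape — area = 399.00 mm². So its area = 399.00 mm². Layer 156 (z = 43.68): the cube does not reach this height (z outside [0, 22.5]); the cone at (5, -4) is absent (z outside [9.5, 15.5]); the cube at (4.5, 15) is absent (z outside [20.5, 34.5]); the cube at (10.5, -1) (footprint 6×14.5) is included at this height (area 87.00 mm²); Merging all regions: only the 6×14.5 cube at (10.5, -1) is present, so the union is just that shape — area = 87.00 mm². So its area = 87.00 mm². Layer 71 is larger (399.00 vs 87.00 mm²).

layer 71 (z = 19.88 mm)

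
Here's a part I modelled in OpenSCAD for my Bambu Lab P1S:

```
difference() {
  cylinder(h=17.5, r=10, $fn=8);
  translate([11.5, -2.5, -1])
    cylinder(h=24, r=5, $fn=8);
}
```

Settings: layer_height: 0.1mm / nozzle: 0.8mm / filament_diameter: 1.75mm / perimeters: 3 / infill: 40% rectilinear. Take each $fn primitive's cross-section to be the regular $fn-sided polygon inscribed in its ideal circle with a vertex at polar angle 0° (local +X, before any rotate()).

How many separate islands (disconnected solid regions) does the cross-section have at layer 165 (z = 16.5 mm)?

1

At z = 16.5 mm: the r=10 cylinder gives a regular 8-gon of circumradius 10 (constant along its height); the cylinder at (11.5, -2.5): section is a regular 8-gon, circumradius r=5; After the difference (first − rest): starting from the r=10 cylinder, the r=5 cylinder at (11.5, -2.5) partially overlaps it — only the 12.39 mm² overlap (of its 70.71 mm²) is removed, clipping the outline — 1 connected region. Overall, the cross-section is a single solid region. Island count = 1.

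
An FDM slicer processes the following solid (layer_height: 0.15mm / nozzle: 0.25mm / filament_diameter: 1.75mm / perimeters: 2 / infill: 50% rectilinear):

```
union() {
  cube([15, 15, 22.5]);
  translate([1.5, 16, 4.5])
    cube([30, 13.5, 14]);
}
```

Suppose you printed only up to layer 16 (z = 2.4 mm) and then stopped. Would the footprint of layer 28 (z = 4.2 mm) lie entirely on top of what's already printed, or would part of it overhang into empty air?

entirely on top

Compare the two slices. At z = 2.4: the 15×15 cube contributes its full rectangle (area 225.00 mm²); the cube at (1.5, 16) does not reach this height (z outside [4.5, 18.5]); Combining (union): only the 15×15 cube is present, so the union is just that shape — area = 225.00 mm². At z = 4.2: the cube is present — its section is the full 15×15 rectangle (area 225.00 mm²); the cube at (1.5, 16) is not intersected at this z (z outside [4.5, 18.5]); Taking the union: only the 15×15 cube is present, so the union is just that shape — area = 225.00 mm². Checking containment: the cross-section at z = 4.2 is a subset of the cross-section at z = 2.4.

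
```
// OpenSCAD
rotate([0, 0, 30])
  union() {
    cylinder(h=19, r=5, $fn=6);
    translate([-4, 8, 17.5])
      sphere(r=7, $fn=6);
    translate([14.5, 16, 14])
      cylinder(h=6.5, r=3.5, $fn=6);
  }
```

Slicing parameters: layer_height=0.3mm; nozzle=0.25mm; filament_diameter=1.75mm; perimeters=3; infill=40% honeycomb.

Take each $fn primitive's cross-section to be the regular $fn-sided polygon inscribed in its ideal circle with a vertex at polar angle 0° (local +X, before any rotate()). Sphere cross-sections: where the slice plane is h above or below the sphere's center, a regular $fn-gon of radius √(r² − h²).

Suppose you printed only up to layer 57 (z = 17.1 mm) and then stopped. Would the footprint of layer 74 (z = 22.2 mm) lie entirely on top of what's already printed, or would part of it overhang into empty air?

Compare the two slices. At z = 17.1: the cylinder: section is a regular 6-gon, circumradius r=5 (area = (6/2)·5.000²·sin(360°/6) = 64.95 mm²); the sphere at (-4, 8): section is a regular 6-gon, circumradius = √(r²−h²) = √(7²−0.4²) = 6.989 (area = (6/2)·6.989²·sin(360°/6) = 126.89 mm²); the r=3.5 cylinder at (14.5, 16) contributes a regular 6-gon of circumradius 3.5 (area = (6/2)·3.500²·sin(360°/6) = 31.83 mm²); Combining (union): the regions partially overlap — summed areas 223.67 mm² minus the doubly-counted overlap 8.03 mm² gives 215.64 mm² — area = 215.64 mm²; (whole slice rotated 30° about Z — lengths, areas and connectivity unchanged). At z = 22.2: the cylinder does not reach this height (z outside [0, 19]); the r=7 sphere at (-4, 8) slices to a regular 6-gon of circumradius 5.187 (√(r²−h²) with h=4.7 from center) (area = (6/2)·5.187²·sin(360°/6) = 69.91 mm²); the cylinder at (14.5, 16) is not intersected at this z (z outside [14, 20.5]); Merging all regions: only the r=7 sphere at (-4, 8) is present, so the union is just that shape — area = 69.91 mm²; (rotated 30° about Z; rotation is an isometry so areas/perimeters/island counts are preserved). Checking containment: the cross-section at z = 22.2 is a subset of the cross-section at z = 17.1.

entirely on top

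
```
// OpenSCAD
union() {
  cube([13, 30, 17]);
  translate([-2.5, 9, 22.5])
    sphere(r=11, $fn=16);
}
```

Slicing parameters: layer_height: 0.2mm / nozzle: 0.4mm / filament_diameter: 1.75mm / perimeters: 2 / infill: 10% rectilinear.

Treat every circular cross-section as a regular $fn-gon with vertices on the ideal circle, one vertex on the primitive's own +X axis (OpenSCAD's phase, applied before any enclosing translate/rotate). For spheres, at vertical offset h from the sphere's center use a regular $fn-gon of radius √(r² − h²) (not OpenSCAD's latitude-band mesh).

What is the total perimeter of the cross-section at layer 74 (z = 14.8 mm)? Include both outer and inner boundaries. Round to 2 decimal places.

At z = 14.8 mm: the cube (footprint 13×30) is included at this height (perimeter 86.00 mm); the r=11 sphere at (-2.5, 9) contributes a regular 16-gon of circumradius √(11²−7.7²) = 7.856 (perimeter = 2·16·7.856·sin(180°/16) = 49.04 mm); Merging all regions: the regions partially overlap (shared area 56.43 mm²), so the edge portions inside another operand are dropped and the merged outline is re-measured after clipping — boundary = 100.90 mm. Overall, the cross-section is a single solid region. Total boundary length (outer) = 100.90 mm.

100.90 mm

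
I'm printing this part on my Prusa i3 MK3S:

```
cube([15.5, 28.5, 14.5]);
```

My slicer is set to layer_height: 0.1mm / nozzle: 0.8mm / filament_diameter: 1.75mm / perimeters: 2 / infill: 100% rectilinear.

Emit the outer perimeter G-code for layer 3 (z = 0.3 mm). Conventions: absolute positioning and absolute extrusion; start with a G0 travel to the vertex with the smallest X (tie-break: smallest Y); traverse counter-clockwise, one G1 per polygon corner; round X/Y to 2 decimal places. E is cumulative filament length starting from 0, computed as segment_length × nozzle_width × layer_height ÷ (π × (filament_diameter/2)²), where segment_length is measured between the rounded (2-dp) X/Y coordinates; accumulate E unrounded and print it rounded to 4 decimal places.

At z = 0.3 mm: the 15.5×28.5 cube contributes its full rectangle. The outline is a single polygon with 4 vertices. Extrusion per mm of travel: 0.8 × 0.1 / (π × 0.875²) = 0.033260. Accumulating E over each segment gives final E = 2.9269.

G0 X0.00 Y0.00 Z0.30
G1 X15.50 Y0.00 E0.5155
G1 X15.50 Y28.50 E1.4634
G1 X0.00 Y28.50 E1.9790
G1 X0.00 Y0.00 E2.9269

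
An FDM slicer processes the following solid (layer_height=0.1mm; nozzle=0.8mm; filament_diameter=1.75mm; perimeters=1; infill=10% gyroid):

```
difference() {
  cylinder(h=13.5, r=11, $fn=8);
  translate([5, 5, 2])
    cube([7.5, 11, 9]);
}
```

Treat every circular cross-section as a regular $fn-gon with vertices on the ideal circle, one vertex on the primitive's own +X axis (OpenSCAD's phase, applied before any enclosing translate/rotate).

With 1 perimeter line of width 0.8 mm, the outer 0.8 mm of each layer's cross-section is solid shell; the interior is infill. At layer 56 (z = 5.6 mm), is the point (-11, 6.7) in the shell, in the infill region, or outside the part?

outside

At z = 5.6 mm: the r=11 cylinder contributes a regular 8-gon of circumradius 11; the cube at (5, 5) is present — its section is the full 7.5×11 rectangle; Taking the first minus the rest: starting from the r=11 cylinder, the 7.5×11 cube at (5, 5) partially overlaps it — only the 10.92 mm² overlap (of its 82.50 mm²) is removed, clipping the outline — 1 connected region. Overall, the cross-section is a single solid region. The nearest boundary edge runs (-11.00, 0.00)→(-7.78, 7.78); distance from the point to it = 2.56 mm. The point is not inside any of the regions above, so it lies outside the cross-section (2.56 mm from the nearest boundary).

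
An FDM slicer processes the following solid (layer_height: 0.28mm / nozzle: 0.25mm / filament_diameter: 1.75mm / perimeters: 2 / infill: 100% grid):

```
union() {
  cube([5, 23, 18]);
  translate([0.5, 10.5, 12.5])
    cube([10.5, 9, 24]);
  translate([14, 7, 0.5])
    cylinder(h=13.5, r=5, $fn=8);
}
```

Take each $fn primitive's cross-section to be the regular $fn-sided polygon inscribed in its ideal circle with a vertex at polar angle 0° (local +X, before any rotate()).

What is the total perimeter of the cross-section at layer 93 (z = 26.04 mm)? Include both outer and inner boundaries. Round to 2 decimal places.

At z = 26.04 mm: the cube is not intersected at this z (z outside [0, 18]); the cube at (0.5, 10.5) (footprint 10.5×9) is included at this height (perimeter 39.00 mm); the cylinder at (14, 7) does not reach this height (z outside [0.5, 14]); Taking the union: only the 10.5×9 cube at (0.5, 10.5) is present, so the union is just that shape — boundary = 39.00 mm. Overall, the cross-section is a single solid region. Total boundary length (outer) = 39.00 mm.

39.00 mm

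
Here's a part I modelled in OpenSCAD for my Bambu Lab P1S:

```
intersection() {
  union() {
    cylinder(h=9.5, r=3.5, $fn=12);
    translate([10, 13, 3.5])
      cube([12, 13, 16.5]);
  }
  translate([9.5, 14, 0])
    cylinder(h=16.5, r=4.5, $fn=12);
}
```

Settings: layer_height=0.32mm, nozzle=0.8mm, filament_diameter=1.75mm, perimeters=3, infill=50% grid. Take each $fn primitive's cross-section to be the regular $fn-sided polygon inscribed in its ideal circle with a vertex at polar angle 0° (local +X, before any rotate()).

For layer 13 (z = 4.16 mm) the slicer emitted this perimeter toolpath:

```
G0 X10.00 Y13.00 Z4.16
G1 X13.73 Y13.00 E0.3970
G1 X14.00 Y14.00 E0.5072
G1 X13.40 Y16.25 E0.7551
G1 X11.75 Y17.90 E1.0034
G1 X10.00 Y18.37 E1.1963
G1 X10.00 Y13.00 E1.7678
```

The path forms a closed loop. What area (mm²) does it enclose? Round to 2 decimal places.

Apply the shoelace formula to the sequence of (X, Y) vertices; enclosed area = 16.85 mm².

16.85 mm²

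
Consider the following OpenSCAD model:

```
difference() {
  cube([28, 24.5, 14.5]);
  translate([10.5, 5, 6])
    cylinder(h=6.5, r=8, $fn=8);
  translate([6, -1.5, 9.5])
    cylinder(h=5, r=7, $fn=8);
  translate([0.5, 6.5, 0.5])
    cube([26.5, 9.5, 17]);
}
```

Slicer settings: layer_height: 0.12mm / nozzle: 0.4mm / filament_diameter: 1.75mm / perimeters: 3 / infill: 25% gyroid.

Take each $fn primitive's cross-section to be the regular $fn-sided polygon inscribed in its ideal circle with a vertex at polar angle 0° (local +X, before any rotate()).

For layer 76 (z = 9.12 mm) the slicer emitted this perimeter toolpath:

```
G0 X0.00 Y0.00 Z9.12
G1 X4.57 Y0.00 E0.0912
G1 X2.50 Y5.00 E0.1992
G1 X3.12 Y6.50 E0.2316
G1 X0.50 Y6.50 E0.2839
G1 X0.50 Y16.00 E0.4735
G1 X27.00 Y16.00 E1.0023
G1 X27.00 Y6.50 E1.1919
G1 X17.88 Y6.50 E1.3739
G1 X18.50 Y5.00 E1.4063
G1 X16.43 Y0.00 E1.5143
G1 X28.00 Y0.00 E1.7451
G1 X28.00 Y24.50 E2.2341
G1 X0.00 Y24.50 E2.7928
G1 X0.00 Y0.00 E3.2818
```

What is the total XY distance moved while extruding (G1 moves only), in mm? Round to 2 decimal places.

Sum the Euclidean lengths of each G1 segment: total = 164.45 mm.

164.45 mm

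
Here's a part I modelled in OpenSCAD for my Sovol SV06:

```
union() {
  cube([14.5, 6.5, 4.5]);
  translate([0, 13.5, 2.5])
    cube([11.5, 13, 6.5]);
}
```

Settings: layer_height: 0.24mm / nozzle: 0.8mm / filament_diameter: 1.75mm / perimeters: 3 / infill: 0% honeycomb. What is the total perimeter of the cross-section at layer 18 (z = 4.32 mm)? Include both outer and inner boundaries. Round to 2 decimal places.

91.00 mm

At z = 4.32 mm: the 14.5×6.5 cube contributes its full rectangle (perimeter 42.00 mm); the cube at (0, 13.5) is present — its section is the full 11.5×13 rectangle (perimeter 49.00 mm); Taking the union: the 2 present regions are separate (no shared area or edge), so areas and boundary lengths simply add and each stays a separate island — boundary = 91.00 mm. Overall, the cross-section has 2 separate islands. Total boundary length (outer) = 91.00 mm.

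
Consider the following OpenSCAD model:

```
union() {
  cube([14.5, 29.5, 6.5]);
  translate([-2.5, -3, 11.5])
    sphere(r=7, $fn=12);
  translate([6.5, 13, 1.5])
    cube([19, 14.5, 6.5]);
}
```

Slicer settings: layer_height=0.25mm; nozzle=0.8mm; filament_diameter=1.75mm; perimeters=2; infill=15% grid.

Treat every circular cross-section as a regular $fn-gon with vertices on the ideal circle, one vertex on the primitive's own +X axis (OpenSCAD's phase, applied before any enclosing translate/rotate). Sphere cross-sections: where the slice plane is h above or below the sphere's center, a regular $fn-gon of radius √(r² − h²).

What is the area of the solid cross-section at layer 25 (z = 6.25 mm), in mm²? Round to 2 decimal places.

At z = 6.25 mm: the 14.5×29.5 cube contributes its full rectangle (area 427.75 mm²); the sphere at (-2.5, -3): section is a regular 12-gon, circumradius = √(r²−h²) = √(7²−5.25²) = 4.630 (area = (12/2)·4.630²·sin(360°/12) = 64.31 mm²); the cube at (6.5, 13) is present — its section is the full 19×14.5 rectangle (area 275.50 mm²); Merging all regions: the regions partially overlap — summed areas 767.56 mm² minus the doubly-counted overlap 116.34 mm² gives 651.22 mm² — area = 651.22 mm². Overall, the cross-section is a single solid region. Net area = 651.22 mm².

651.22 mm²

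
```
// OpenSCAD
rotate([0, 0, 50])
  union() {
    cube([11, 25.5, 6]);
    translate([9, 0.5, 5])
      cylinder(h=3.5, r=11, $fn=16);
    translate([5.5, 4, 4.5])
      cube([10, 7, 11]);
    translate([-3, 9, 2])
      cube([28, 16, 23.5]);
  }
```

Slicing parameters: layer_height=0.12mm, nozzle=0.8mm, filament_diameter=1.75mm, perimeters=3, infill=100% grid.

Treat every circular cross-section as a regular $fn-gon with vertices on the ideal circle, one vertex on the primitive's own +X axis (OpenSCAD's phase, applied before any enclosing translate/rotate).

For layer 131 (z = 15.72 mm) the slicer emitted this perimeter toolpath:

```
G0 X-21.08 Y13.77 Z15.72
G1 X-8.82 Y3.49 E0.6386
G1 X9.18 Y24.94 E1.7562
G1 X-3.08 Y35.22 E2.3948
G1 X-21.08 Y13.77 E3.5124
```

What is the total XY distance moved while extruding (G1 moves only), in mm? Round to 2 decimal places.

Sum the Euclidean lengths of each G1 segment: total = 88.00 mm.

88.00 mm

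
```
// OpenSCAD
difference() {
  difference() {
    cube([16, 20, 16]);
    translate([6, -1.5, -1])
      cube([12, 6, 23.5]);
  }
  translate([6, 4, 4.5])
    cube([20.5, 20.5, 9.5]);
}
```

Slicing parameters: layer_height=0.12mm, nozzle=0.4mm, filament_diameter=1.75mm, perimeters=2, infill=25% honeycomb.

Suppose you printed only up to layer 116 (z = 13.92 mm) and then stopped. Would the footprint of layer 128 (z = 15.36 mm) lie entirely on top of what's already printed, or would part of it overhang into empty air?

part overhangs

Compare the two slices. At z = 13.92: the 16×20 cube contributes its full rectangle (area 320.00 mm²); the cube at (6, -1.5) is present — its section is the full 12×6 rectangle (area 72.00 mm²); Taking the first minus the rest: starting from the 16×20 cube (320.00 mm²), the 12×6 cube at (6, -1.5) partially overlaps it — only the 45.00 mm² overlap (of its 72.00 mm²) is removed, clipping the outline — area = 275.00 mm²; the 20.5×20.5 cube at (6, 4) contributes its full rectangle (area 420.25 mm²); Taking the first minus the rest: starting from that combined region (275.00 mm²), the 20.5×20.5 cube at (6, 4) partially overlaps it — only the 155.00 mm² overlap (of its 420.25 mm²) is removed, clipping the outline — area = 120.00 mm². At z = 15.36: the cube (footprint 16×20) is included at this height (area 320.00 mm²); the cube at (6, -1.5) is present — its section is the full 12×6 rectangle (area 72.00 mm²); After the difference (first − rest): starting from the 16×20 cube (320.00 mm²), the 12×6 cube at (6, -1.5) partially overlaps it — only the 45.00 mm² overlap (of its 72.00 mm²) is removed, clipping the outline — area = 275.00 mm²; the cube at (6, 4) does not reach this height (z outside [4.5, 14]); Subtracting the remaining from the first: none of the subtracted shapes is present at this height, so the result so far is unchanged — area = 275.00 mm². Checking containment: at z = 15.36 the cross-section extends beyond the z = 13.92 cross-section by about 155.00 mm².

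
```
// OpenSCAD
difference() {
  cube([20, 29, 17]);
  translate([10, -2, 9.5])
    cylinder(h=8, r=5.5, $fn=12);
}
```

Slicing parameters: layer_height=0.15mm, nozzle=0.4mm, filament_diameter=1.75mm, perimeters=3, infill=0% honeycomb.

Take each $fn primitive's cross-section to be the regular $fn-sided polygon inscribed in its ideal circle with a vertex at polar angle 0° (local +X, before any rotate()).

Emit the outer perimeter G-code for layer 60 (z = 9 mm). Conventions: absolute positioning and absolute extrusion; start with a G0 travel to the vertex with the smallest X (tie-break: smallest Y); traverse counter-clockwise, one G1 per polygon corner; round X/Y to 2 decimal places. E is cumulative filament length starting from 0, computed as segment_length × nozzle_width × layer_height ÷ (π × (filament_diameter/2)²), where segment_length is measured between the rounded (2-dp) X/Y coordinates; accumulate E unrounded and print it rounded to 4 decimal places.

G0 X0.00 Y0.00 Z9.00
G1 X20.00 Y0.00 E0.4989
G1 X20.00 Y29.00 E1.2223
G1 X0.00 Y29.00 E1.7212
G1 X0.00 Y0.00 E2.4446

At z = 9 mm: the cube is present — its section is the full 20×29 rectangle; the cylinder at (10, -2) is absent (z outside [9.5, 17.5]); After the difference (first − rest): none of the subtracted shapes is present at this height, so the 20×29 cube is unchanged — 1 connected region. The outline is a single polygon with 4 vertices. Extrusion per mm of travel: 0.4 × 0.15 / (π × 0.875²) = 0.024945. Accumulating E over each segment gives final E = 2.4446.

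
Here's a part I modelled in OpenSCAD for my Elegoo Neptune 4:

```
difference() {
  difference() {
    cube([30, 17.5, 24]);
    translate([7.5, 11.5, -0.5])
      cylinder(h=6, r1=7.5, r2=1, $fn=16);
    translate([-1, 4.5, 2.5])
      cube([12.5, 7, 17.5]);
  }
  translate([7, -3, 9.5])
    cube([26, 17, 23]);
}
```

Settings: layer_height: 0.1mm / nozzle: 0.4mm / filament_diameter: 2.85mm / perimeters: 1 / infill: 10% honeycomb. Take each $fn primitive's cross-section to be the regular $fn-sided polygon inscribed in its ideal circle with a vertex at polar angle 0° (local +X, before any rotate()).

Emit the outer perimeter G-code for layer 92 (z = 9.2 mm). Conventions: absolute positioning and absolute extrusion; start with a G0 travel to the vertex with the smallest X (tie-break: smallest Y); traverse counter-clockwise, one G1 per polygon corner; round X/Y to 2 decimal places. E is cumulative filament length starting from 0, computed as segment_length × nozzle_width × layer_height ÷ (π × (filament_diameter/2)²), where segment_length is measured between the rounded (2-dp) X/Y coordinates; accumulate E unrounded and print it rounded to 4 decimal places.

At z = 9.2 mm: the cube is present — its section is the full 30×17.5 rectangle; the cone at (7.5, 11.5) is absent (z outside [-0.5, 5.5]); the cube at (-1, 4.5) is present — its section is the full 12.5×7 rectangle; After the difference (first − rest): starting from the 30×17.5 cube, the 12.5×7 cube at (-1, 4.5) partially overlaps it — only the 80.50 mm² overlap (of its 87.50 mm²) is removed, clipping the outline — 1 connected region; the cube at (7, -3) does not reach this height (z outside [9.5, 32.5]); Taking the first minus the rest: none of the subtracted shapes is present at this height, so the result so far is unchanged — 1 connected region. The outline is a single polygon with 8 vertices. Extrusion per mm of travel: 0.4 × 0.1 / (π × 1.425²) = 0.006270. Accumulating E over each segment gives final E = 0.7399.

G0 X0.00 Y0.00 Z9.20
G1 X30.00 Y0.00 E0.1881
G1 X30.00 Y17.50 E0.2978
G1 X0.00 Y17.50 E0.4859
G1 X0.00 Y11.50 E0.5236
G1 X11.50 Y11.50 E0.5957
G1 X11.50 Y4.50 E0.6396
G1 X0.00 Y4.50 E0.7117
G1 X0.00 Y0.00 E0.7399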